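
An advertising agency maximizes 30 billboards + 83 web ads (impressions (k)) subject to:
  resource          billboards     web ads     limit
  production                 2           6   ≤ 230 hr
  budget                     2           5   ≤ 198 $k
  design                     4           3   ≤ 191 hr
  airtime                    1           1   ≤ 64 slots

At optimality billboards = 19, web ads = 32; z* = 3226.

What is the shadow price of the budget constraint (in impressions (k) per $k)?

7

Check each constraint at x*: production 230/230 (tight); budget 198/198 (tight); design 172/191 (slack 19); airtime 51/64 (slack 13).
By complementary slackness, y = 0 for the non-binding constraints.
The binding rows give the dual system: 2·y_production + 2·y_budget = 30 and 6·y_production + 5·y_budget = 83.
Solving: y_production = 8, y_budget = 7.
Shadow price of budget = 7.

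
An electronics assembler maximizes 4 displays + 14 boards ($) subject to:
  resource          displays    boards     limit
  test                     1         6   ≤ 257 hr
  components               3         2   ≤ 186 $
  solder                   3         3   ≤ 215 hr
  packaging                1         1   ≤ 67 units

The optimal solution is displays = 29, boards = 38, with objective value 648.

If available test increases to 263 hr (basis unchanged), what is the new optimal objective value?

Check each constraint at x*: test 257/257 (tight); components 163/186 (slack 23); solder 201/215 (slack 14); packaging 67/67 (tight).
Slack constraints have shadow price 0 (complementary slackness).
Dual feasibility on the basic columns requires 1·y_test + 1·y_packaging = 4, 6·y_test + 1·y_packaging = 14.
Solving: y_test = 2, y_packaging = 2.
Δz = y_test·Δb = 2 × (6) = 12, so new z* = 648 + 12 = 660.

660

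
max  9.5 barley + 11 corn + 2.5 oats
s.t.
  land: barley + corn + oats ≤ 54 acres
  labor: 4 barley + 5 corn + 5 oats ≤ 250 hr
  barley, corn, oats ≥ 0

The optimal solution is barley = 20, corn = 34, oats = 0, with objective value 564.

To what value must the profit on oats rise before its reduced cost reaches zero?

Both land and labor are binding at x*.
Dual feasibility on the basic columns requires 1·y_land + 4·y_labor = 9.5, 1·y_land + 5·y_labor = 11.
This yields shadow prices y_land = 3.5, y_labor = 1.5.
oats enters the basis when its profit ≥ yᵀa₃ = 3.5·1 + 1.5·5 = 11.

11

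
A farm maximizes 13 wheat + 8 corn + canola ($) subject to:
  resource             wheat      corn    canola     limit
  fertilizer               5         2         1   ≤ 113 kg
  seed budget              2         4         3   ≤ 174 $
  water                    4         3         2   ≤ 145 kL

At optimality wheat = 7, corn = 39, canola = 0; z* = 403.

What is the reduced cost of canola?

Check each constraint at x*: fertilizer 113/113 (tight); seed budget 170/174 (slack 4); water 145/145 (tight).
Since seed budget is not tight, its dual is 0.
Dual feasibility on the basic columns requires 5·y_fertilizer + 4·y_water = 13, 2·y_fertilizer + 3·y_water = 8.
This yields shadow prices y_fertilizer = 1, y_water = 2.
Reduced cost of canola: c₃ − yᵀa₃ = 1 − (1·1 + 2·2) = 1 − 5 = -4.

-4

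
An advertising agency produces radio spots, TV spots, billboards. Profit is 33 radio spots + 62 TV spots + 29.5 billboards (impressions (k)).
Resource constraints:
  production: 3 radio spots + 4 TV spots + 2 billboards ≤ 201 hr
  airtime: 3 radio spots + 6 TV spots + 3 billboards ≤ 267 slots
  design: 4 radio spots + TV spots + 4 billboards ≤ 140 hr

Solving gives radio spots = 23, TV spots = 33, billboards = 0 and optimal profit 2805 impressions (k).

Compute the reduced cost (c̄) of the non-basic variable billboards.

-1.5

At the optimum: production uses 201 of 201 (binding); airtime uses 267 of 267 (binding); design uses 125 of 140 (slack = 15).
By complementary slackness, y = 0 for the non-binding constraint.
Dual feasibility on the basic columns requires 3·y_production + 3·y_airtime = 33, 4·y_production + 6·y_airtime = 62.
Solving: y_production = 2, y_airtime = 9.
Reduced cost of billboards: c₃ − yᵀa₃ = 29.5 − (2·2 + 9·3) = 29.5 − 31 = -1.5.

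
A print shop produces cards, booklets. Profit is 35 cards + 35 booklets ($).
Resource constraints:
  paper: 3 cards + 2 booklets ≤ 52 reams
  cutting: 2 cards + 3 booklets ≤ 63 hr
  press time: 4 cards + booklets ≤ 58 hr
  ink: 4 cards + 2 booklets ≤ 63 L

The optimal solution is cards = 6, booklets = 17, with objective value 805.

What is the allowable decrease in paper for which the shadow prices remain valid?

Binding constraints: paper, cutting. The basis is B = [[3,2],[2,3]] with det 5.
Per unit decrease in paper, x* moves by d = (-0.6, 0.4).
The basis stays optimal until cards reaches 0; allowable decrease = 10 reams.

10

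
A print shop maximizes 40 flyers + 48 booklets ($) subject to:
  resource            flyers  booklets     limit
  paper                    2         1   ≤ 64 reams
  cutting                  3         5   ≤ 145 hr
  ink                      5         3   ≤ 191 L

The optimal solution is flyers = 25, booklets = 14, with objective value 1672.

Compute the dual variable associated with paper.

Check each constraint at x*: paper 64/64 (tight); cutting 145/145 (tight); ink 167/191 (slack 24).
By complementary slackness, y = 0 for the non-binding constraint.
Dual feasibility on the basic columns requires 2·y_paper + 3·y_cutting = 40, 1·y_paper + 5·y_cutting = 48.
Solving: y_paper = 8, y_cutting = 8.
Shadow price of paper = 8.

8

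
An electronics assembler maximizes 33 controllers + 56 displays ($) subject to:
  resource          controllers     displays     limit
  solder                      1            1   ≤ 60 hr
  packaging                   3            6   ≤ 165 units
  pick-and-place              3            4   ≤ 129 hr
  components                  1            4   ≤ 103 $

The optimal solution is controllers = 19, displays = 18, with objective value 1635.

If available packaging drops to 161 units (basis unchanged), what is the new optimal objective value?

1611

Binding: packaging and pick-and-place. Non-binding: solder (23 unused), components (12 unused).
Since solder, components are not tight, their duals are 0.
Dual feasibility on the basic columns requires 3·y_packaging + 3·y_pick-and-place = 33, 6·y_packaging + 4·y_pick-and-place = 56.
→ y_packaging = 6 and y_pick-and-place = 5.
Δz = y_packaging·Δb = 6 × (-4) = -24, so new z* = 1635 − 24 = 1611.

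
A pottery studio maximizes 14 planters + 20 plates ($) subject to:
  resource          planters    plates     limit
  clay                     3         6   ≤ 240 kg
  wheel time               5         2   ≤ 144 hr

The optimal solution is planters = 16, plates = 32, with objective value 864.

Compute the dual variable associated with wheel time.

1

Both clay and wheel time are binding at x*.
From A_Bᵀ y = c: 3·y_clay + 5·y_wheel time = 14; 6·y_clay + 2·y_wheel time = 20.
→ y_clay = 3 and y_wheel time = 1.
Shadow price of wheel time = 1.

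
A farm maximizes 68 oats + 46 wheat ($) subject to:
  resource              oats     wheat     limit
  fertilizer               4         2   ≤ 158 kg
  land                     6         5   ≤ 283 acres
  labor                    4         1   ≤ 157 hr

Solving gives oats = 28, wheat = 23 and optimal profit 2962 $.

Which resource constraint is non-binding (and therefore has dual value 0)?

labor

fertilizer: 158/158 (binding)
land: 283/283 (binding)
labor: 135/157 (slack 22)
By complementary slackness, a constraint with positive slack has shadow price 0 → labor.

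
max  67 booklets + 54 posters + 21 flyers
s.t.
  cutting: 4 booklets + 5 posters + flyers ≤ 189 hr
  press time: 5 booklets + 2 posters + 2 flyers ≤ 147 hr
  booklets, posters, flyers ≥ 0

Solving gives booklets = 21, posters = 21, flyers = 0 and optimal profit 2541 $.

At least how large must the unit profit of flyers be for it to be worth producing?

22

Check each constraint at x*: cutting 189/189 (tight); press time 147/147 (tight).
From A_Bᵀ y = c: 4·y_cutting + 5·y_press time = 67; 5·y_cutting + 2·y_press time = 54.
→ y_cutting = 8 and y_press time = 7.
flyers enters the basis when its profit ≥ yᵀa₃ = 8·1 + 7·2 = 22.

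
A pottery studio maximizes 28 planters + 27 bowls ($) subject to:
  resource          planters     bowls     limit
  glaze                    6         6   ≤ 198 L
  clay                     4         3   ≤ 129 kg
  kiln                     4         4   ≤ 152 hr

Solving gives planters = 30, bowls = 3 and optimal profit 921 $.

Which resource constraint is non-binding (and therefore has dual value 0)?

glaze: 198/198 (binding)
clay: 129/129 (binding)
kiln: 132/152 (slack 20)
By complementary slackness, a constraint with positive slack has shadow price 0 → kiln.

kiln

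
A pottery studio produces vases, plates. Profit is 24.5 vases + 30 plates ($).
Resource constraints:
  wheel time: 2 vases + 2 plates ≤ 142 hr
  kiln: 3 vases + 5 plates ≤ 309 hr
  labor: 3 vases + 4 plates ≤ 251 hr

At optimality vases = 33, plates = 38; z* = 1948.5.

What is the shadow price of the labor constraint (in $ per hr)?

5.5

Binding: wheel time and labor. Non-binding: kiln (20 unused).
By complementary slackness, y = 0 for the non-binding constraint.
Dual feasibility on the basic columns requires 2·y_wheel time + 3·y_labor = 24.5, 2·y_wheel time + 4·y_labor = 30.
Solving: y_wheel time = 4, y_labor = 5.5.
Shadow price of labor = 5.5.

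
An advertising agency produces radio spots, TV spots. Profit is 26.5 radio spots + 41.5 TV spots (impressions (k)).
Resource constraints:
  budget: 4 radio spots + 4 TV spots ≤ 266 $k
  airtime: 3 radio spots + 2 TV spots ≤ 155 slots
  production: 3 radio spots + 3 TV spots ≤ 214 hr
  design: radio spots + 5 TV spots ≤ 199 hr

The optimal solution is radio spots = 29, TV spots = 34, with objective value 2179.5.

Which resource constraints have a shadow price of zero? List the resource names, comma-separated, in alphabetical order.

budget: 252/266 (slack 14)
airtime: 155/155 (binding)
production: 189/214 (slack 25)
design: 199/199 (binding)
By complementary slackness, a constraint with positive slack has shadow price 0 → budget, production.

budget, production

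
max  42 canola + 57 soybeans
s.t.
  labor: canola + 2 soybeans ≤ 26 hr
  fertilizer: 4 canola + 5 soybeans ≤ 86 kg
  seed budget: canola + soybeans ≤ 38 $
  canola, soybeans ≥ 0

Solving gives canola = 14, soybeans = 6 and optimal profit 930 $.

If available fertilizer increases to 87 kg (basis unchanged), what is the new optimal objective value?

Check each constraint at x*: labor 26/26 (tight); fertilizer 86/86 (tight); seed budget 20/38 (slack 18).
Since seed budget is not tight, its dual is 0.
The binding rows give the dual system: 1·y_labor + 4·y_fertilizer = 42 and 2·y_labor + 5·y_fertilizer = 57.
Solving: y_labor = 6, y_fertilizer = 9.
Δz = y_fertilizer·Δb = 9 × (1) = 9, so new z* = 930 + 9 = 939.

939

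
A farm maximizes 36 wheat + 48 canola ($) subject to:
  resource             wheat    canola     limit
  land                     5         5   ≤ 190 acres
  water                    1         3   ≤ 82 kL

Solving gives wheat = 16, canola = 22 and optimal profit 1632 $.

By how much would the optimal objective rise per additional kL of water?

6

Check each constraint at x*: land 190/190 (tight); water 82/82 (tight).
From A_Bᵀ y = c: 5·y_land + 1·y_water = 36; 5·y_land + 3·y_water = 48.
This yields shadow prices y_land = 6, y_water = 6.
Shadow price of water = 6.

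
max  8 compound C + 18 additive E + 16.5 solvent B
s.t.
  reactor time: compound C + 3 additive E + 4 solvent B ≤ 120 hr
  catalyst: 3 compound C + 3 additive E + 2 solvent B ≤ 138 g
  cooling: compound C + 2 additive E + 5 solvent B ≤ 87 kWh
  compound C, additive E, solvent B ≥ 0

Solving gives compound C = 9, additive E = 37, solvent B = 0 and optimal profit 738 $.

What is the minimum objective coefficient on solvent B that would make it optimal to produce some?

22

Binding: reactor time and catalyst. Non-binding: cooling (4 unused).
Slack constraints have shadow price 0 (complementary slackness).
From A_Bᵀ y = c: 1·y_reactor time + 3·y_catalyst = 8; 3·y_reactor time + 3·y_catalyst = 18.
Solving: y_reactor time = 5, y_catalyst = 1.
solvent B enters the basis when its profit ≥ yᵀa₃ = 5·4 + 1·2 = 22.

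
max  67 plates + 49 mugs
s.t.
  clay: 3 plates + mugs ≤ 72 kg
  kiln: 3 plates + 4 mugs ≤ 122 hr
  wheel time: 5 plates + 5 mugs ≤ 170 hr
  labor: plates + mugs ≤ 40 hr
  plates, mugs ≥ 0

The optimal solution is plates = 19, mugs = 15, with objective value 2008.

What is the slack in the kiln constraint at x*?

5

kiln used = 3·19 + 4·15 = 117; slack = 122 − 117 = 5.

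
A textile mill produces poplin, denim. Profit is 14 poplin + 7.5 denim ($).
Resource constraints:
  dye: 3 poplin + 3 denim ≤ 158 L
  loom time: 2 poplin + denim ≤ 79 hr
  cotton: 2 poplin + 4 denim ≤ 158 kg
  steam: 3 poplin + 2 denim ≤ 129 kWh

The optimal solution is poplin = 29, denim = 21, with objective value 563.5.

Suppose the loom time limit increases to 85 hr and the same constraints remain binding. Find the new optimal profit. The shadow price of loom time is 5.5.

596.5

Δb = 6, so new z* = 563.5 + (5.5)·(6) = 563.5 + 33 = 596.5.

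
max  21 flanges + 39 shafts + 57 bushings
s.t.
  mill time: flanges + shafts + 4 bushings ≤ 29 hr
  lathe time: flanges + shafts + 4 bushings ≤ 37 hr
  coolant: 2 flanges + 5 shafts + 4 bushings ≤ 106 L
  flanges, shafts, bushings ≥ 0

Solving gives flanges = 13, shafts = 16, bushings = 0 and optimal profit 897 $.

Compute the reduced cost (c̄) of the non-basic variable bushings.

-3

Binding: mill time and coolant. Non-binding: lathe time (8 unused).
By complementary slackness, y = 0 for the non-binding constraint.
Dual feasibility on the basic columns requires 1·y_mill time + 2·y_coolant = 21, 1·y_mill time + 5·y_coolant = 39.
Solving: y_mill time = 9, y_coolant = 6.
Reduced cost of bushings: c₃ − yᵀa₃ = 57 − (9·4 + 6·4) = 57 − 60 = -3.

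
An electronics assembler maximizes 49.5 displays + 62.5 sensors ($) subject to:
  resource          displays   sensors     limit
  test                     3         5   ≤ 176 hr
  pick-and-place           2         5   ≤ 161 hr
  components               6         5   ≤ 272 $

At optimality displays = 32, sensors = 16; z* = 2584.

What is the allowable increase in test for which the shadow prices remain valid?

Binding constraints: test, components. The basis is B = [[3,5],[6,5]] with det -15.
Per unit increase in test, x* moves by d = (-0.3333, 0.4).
The basis stays optimal until pick-and-place becomes binding; allowable increase = 12.75 hr.

12.75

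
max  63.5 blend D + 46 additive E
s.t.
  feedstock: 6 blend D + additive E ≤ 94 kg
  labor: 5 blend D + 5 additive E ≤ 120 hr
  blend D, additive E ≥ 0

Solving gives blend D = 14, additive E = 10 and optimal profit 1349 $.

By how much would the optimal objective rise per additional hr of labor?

Check each constraint at x*: feedstock 94/94 (tight); labor 120/120 (tight).
The binding rows give the dual system: 6·y_feedstock + 5·y_labor = 63.5 and 1·y_feedstock + 5·y_labor = 46.
→ y_feedstock = 3.5 and y_labor = 8.5.
Shadow price of labor = 8.5.

8.5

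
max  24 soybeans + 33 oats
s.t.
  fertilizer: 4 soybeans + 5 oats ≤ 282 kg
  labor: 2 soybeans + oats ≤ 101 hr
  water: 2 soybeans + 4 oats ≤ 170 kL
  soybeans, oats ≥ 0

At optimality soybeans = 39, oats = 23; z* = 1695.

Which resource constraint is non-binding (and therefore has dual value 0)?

fertilizer

fertilizer: 271/282 (slack 11)
labor: 101/101 (binding)
water: 170/170 (binding)
By complementary slackness, a constraint with positive slack has shadow price 0 → fertilizer.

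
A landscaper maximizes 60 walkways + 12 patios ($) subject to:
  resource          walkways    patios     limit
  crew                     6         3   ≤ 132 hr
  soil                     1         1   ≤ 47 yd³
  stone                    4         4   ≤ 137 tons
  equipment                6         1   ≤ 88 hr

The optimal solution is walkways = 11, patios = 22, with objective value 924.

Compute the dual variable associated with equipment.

At the optimum: crew uses 132 of 132 (binding); soil uses 33 of 47 (slack = 14); stone uses 132 of 137 (slack = 5); equipment uses 88 of 88 (binding).
Since soil, stone are not tight, their duals are 0.
Dual feasibility on the basic columns requires 6·y_crew + 6·y_equipment = 60, 3·y_crew + 1·y_equipment = 12.
Solving: y_crew = 1, y_equipment = 9.
Shadow price of equipment = 9.

9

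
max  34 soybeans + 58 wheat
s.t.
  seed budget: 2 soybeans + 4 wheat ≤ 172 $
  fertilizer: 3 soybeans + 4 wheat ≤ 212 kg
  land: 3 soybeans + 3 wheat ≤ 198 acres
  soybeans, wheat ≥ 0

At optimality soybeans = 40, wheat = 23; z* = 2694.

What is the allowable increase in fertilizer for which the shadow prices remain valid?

6

Binding constraints: seed budget, fertilizer. The basis is B = [[2,4],[3,4]] with det -4.
Per unit increase in fertilizer, x* moves by d = (1, -0.5).
The basis stays optimal until land becomes binding; allowable increase = 6 kg.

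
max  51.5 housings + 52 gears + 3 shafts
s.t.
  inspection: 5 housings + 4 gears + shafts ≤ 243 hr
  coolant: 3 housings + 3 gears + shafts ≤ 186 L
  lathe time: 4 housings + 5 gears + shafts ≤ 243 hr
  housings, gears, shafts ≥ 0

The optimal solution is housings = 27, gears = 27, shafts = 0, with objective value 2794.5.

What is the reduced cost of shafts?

Binding: inspection and lathe time. Non-binding: coolant (24 unused).
By complementary slackness, y = 0 for the non-binding constraint.
Dual feasibility on the basic columns requires 5·y_inspection + 4·y_lathe time = 51.5, 4·y_inspection + 5·y_lathe time = 52.
Solving: y_inspection = 5.5, y_lathe time = 6.
Reduced cost of shafts: c₃ − yᵀa₃ = 3 − (5.5·1 + 6·1) = 3 − 11.5 = -8.5.

-8.5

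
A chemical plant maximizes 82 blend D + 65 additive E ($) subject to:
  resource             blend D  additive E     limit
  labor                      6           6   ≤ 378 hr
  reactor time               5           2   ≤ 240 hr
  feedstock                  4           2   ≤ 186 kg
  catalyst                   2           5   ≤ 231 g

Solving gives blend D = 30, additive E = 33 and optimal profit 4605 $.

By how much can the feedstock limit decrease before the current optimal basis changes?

Binding constraints: labor, feedstock. The basis is B = [[6,6],[4,2]] with det -12.
Per unit decrease in feedstock, x* moves by d = (-0.5, 0.5).
The basis stays optimal until catalyst becomes binding; allowable decrease = 4 kg.

4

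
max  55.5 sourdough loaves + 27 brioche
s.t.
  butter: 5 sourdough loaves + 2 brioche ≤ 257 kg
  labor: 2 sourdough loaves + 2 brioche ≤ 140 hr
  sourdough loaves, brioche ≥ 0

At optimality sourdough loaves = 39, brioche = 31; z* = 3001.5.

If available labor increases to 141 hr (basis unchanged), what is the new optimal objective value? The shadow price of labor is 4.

Δb = 1, so new z* = 3001.5 + (4)·(1) = 3001.5 + 4 = 3005.5.

3005.5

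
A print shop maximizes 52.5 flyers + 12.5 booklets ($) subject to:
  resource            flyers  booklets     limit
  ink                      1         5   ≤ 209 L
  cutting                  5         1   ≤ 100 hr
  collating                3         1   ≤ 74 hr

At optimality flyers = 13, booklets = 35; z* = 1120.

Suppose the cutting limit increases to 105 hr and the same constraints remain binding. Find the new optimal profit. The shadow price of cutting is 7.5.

Δb = 5, so new z* = 1120 + (7.5)·(5) = 1120 + 37.5 = 1157.5.

1157.5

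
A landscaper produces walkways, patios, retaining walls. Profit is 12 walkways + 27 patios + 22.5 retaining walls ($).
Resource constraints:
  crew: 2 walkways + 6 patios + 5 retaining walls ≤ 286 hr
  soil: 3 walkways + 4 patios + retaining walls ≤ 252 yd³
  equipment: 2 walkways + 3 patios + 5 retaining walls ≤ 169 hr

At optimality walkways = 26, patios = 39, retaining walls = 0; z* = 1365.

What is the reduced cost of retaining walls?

Binding: crew and equipment. Non-binding: soil (18 unused).
Slack constraints have shadow price 0 (complementary slackness).
Dual feasibility on the basic columns requires 2·y_crew + 2·y_equipment = 12, 6·y_crew + 3·y_equipment = 27.
This yields shadow prices y_crew = 3, y_equipment = 3.
Reduced cost of retaining walls: c₃ − yᵀa₃ = 22.5 − (3·5 + 3·5) = 22.5 − 30 = -7.5.

-7.5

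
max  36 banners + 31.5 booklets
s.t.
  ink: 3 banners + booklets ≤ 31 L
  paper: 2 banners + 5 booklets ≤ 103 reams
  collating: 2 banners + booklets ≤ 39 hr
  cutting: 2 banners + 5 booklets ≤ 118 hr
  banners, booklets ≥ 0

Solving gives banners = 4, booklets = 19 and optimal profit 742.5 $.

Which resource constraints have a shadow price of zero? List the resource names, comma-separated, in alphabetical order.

ink: 31/31 (binding)
paper: 103/103 (binding)
collating: 27/39 (slack 12)
cutting: 103/118 (slack 15)
By complementary slackness, a constraint with positive slack has shadow price 0 → collating, cutting.

collating, cutting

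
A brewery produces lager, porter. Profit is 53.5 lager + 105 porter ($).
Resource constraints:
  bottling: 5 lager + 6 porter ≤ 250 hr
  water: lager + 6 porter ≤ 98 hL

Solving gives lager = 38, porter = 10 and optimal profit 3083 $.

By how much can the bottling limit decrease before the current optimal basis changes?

152

Binding constraints: bottling, water. The basis is B = [[5,6],[1,6]] with det 24.
Per unit decrease in bottling, x* moves by d = (-0.25, 0.0417).
The basis stays optimal until lager reaches 0; allowable decrease = 152 hr.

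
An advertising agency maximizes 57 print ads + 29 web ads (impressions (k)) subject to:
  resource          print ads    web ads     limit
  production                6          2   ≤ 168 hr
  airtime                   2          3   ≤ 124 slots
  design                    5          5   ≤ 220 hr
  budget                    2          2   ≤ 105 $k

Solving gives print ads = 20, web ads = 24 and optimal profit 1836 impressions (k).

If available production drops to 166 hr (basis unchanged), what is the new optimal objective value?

1822

Check each constraint at x*: production 168/168 (tight); airtime 112/124 (slack 12); design 220/220 (tight); budget 88/105 (slack 17).
By complementary slackness, y = 0 for the non-binding constraints.
Dual feasibility on the basic columns requires 6·y_production + 5·y_design = 57, 2·y_production + 5·y_design = 29.
Solving: y_production = 7, y_design = 3.
Δz = y_production·Δb = 7 × (-2) = -14, so new z* = 1836 − 14 = 1822.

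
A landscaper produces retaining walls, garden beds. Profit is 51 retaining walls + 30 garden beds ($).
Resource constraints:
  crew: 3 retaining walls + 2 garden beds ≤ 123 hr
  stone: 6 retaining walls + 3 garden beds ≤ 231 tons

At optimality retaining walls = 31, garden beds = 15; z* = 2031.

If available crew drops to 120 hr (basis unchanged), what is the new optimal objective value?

2004

Check each constraint at x*: crew 123/123 (tight); stone 231/231 (tight).
From A_Bᵀ y = c: 3·y_crew + 6·y_stone = 51; 2·y_crew + 3·y_stone = 30.
This yields shadow prices y_crew = 9, y_stone = 4.
Δz = y_crew·Δb = 9 × (-3) = -27, so new z* = 2031 − 27 = 2004.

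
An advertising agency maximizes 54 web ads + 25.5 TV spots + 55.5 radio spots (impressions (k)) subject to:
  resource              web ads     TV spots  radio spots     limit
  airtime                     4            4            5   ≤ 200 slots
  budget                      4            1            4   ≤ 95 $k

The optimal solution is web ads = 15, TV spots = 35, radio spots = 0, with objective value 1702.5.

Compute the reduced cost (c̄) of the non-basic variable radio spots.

-2.5

Both airtime and budget are binding at x*.
From A_Bᵀ y = c: 4·y_airtime + 4·y_budget = 54; 4·y_airtime + 1·y_budget = 25.5.
This yields shadow prices y_airtime = 4, y_budget = 9.5.
Reduced cost of radio spots: c₃ − yᵀa₃ = 55.5 − (4·5 + 9.5·4) = 55.5 − 58 = -2.5.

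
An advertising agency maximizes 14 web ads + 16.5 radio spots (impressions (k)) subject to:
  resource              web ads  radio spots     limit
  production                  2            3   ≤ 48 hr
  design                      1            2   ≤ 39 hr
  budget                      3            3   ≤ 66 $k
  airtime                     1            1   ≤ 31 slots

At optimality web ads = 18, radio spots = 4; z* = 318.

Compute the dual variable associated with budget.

Binding: production and budget. Non-binding: design (13 unused), airtime (9 unused).
Since design, airtime are not tight, their duals are 0.
Dual feasibility on the basic columns requires 2·y_production + 3·y_budget = 14, 3·y_production + 3·y_budget = 16.5.
→ y_production = 2.5 and y_budget = 3.
Shadow price of budget = 3.

3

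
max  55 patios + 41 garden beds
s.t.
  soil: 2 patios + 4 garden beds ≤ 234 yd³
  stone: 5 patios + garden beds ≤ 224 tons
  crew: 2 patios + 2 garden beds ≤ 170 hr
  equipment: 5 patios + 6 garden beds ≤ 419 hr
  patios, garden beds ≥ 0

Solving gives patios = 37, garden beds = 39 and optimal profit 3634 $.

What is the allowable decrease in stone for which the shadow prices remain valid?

12.5

Binding constraints: stone, equipment. The basis is B = [[5,1],[5,6]] with det 25.
Per unit decrease in stone, x* moves by d = (-0.24, 0.2).
The basis stays optimal until soil becomes binding; allowable decrease = 12.5 tons.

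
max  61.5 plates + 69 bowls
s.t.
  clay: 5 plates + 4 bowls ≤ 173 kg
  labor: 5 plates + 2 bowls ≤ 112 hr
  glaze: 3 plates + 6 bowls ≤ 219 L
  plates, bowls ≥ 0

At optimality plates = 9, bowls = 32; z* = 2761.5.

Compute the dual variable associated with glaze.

Binding: clay and glaze. Non-binding: labor (3 unused).
By complementary slackness, y = 0 for the non-binding constraint.
From A_Bᵀ y = c: 5·y_clay + 3·y_glaze = 61.5; 4·y_clay + 6·y_glaze = 69.
→ y_clay = 9 and y_glaze = 5.5.
Shadow price of glaze = 5.5.

5.5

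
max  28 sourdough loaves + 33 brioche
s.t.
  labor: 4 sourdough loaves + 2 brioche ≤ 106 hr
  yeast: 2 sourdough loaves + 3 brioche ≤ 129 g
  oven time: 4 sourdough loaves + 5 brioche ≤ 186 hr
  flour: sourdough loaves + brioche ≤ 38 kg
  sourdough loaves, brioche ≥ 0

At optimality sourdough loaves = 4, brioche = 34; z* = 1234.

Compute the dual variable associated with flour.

Check each constraint at x*: labor 84/106 (slack 22); yeast 110/129 (slack 19); oven time 186/186 (tight); flour 38/38 (tight).
Slack constraints have shadow price 0 (complementary slackness).
Dual feasibility on the basic columns requires 4·y_oven time + 1·y_flour = 28, 5·y_oven time + 1·y_flour = 33.
→ y_oven time = 5 and y_flour = 8.
Shadow price of flour = 8.

8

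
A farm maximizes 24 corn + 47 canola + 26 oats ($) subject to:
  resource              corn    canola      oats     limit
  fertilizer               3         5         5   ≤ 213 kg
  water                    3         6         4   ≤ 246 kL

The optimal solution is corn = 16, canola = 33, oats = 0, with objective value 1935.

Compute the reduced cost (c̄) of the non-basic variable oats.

Both fertilizer and water are binding at x*.
The binding rows give the dual system: 3·y_fertilizer + 3·y_water = 24 and 5·y_fertilizer + 6·y_water = 47.
This yields shadow prices y_fertilizer = 1, y_water = 7.
Reduced cost of oats: c₃ − yᵀa₃ = 26 − (1·5 + 7·4) = 26 − 33 = -7.

-7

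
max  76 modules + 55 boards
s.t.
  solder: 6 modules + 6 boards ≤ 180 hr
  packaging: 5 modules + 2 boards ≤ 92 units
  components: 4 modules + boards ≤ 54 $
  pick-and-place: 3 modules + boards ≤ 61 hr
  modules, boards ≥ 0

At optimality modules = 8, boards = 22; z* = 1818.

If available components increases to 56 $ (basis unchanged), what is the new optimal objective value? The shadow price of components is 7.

1832

Δb = 2, so new z* = 1818 + (7)·(2) = 1818 + 14 = 1832.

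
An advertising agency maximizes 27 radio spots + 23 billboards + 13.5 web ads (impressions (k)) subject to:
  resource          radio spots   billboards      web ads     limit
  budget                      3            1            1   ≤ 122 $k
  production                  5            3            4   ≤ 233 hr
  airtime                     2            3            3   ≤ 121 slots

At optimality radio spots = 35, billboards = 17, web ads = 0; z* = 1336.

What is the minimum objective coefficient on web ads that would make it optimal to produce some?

Binding: budget and airtime. Non-binding: production (7 unused).
Since production is not tight, its dual is 0.
The binding rows give the dual system: 3·y_budget + 2·y_airtime = 27 and 1·y_budget + 3·y_airtime = 23.
Solving: y_budget = 5, y_airtime = 6.
web ads enters the basis when its profit ≥ yᵀa₃ = 5·1 + 6·3 = 23.

23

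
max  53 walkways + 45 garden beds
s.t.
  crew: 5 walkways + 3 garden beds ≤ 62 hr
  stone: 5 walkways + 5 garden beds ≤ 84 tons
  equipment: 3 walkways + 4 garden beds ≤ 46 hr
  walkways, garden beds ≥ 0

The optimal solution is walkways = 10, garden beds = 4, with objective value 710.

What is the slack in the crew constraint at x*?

0

crew used = 5·10 + 3·4 = 62; slack = 62 − 62 = 0.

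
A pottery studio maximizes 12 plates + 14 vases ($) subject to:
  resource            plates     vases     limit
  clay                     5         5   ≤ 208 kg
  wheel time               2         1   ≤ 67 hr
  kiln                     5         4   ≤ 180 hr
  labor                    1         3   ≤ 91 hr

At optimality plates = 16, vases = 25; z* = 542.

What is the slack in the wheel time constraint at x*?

10

wheel time used = 2·16 + 1·25 = 57; slack = 67 − 57 = 10.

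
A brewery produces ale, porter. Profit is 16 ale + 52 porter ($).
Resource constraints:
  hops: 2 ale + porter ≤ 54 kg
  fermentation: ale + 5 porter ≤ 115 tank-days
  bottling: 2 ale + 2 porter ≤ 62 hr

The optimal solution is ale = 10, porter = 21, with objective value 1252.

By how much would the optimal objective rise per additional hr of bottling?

3.5

Binding: fermentation and bottling. Non-binding: hops (13 unused).
By complementary slackness, y = 0 for the non-binding constraint.
From A_Bᵀ y = c: 1·y_fermentation + 2·y_bottling = 16; 5·y_fermentation + 2·y_bottling = 52.
This yields shadow prices y_fermentation = 9, y_bottling = 3.5.
Shadow price of bottling = 3.5.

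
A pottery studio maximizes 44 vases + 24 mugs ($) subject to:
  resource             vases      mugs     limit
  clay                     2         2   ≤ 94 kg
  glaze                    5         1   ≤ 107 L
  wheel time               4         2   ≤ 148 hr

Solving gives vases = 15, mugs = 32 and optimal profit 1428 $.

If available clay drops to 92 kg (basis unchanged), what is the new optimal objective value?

At the optimum: clay uses 94 of 94 (binding); glaze uses 107 of 107 (binding); wheel time uses 124 of 148 (slack = 24).
By complementary slackness, y = 0 for the non-binding constraint.
Dual feasibility on the basic columns requires 2·y_clay + 5·y_glaze = 44, 2·y_clay + 1·y_glaze = 24.
→ y_clay = 9.5 and y_glaze = 5.
Δz = y_clay·Δb = 9.5 × (-2) = -19, so new z* = 1428 − 19 = 1409.

1409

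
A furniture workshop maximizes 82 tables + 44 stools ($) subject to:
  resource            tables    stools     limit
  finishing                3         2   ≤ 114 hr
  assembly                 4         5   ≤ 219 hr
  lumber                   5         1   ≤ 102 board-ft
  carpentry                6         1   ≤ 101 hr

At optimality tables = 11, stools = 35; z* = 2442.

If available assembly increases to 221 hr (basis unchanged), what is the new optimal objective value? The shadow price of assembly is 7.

Δb = 2, so new z* = 2442 + (7)·(2) = 2442 + 14 = 2456.

2456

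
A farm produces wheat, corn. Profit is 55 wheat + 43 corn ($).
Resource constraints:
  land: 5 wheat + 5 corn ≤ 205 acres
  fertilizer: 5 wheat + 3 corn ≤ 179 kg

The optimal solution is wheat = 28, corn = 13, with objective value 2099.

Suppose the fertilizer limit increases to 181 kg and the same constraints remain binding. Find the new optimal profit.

2111

At the optimum: land uses 205 of 205 (binding); fertilizer uses 179 of 179 (binding).
The binding rows give the dual system: 5·y_land + 5·y_fertilizer = 55 and 5·y_land + 3·y_fertilizer = 43.
Solving: y_land = 5, y_fertilizer = 6.
Δz = y_fertilizer·Δb = 6 × (2) = 12, so new z* = 2099 + 12 = 2111.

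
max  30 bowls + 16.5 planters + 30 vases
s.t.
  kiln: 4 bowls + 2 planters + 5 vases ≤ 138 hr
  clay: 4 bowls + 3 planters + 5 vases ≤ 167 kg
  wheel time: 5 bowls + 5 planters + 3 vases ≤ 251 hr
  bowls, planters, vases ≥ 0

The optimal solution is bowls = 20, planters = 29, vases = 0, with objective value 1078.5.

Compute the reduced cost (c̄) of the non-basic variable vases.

Check each constraint at x*: kiln 138/138 (tight); clay 167/167 (tight); wheel time 245/251 (slack 6).
Slack constraints have shadow price 0 (complementary slackness).
The binding rows give the dual system: 4·y_kiln + 4·y_clay = 30 and 2·y_kiln + 3·y_clay = 16.5.
Solving: y_kiln = 6, y_clay = 1.5.
Reduced cost of vases: c₃ − yᵀa₃ = 30 − (6·5 + 1.5·5) = 30 − 37.5 = -7.5.

-7.5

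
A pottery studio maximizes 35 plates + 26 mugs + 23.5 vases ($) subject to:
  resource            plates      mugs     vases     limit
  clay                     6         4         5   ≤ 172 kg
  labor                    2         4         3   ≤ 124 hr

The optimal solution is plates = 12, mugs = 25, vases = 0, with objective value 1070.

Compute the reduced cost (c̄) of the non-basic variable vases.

At the optimum: clay uses 172 of 172 (binding); labor uses 124 of 124 (binding).
From A_Bᵀ y = c: 6·y_clay + 2·y_labor = 35; 4·y_clay + 4·y_labor = 26.
This yields shadow prices y_clay = 5.5, y_labor = 1.
Reduced cost of vases: c₃ − yᵀa₃ = 23.5 − (5.5·5 + 1·3) = 23.5 − 30.5 = -7.

-7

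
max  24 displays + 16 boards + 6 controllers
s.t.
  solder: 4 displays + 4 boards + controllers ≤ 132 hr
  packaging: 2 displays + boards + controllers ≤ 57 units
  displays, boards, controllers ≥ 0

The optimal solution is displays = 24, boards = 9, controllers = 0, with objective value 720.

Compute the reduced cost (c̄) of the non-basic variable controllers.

-4

Both solder and packaging are binding at x*.
Dual feasibility on the basic columns requires 4·y_solder + 2·y_packaging = 24, 4·y_solder + 1·y_packaging = 16.
Solving: y_solder = 2, y_packaging = 8.
Reduced cost of controllers: c₃ − yᵀa₃ = 6 − (2·1 + 8·1) = 6 − 10 = -4.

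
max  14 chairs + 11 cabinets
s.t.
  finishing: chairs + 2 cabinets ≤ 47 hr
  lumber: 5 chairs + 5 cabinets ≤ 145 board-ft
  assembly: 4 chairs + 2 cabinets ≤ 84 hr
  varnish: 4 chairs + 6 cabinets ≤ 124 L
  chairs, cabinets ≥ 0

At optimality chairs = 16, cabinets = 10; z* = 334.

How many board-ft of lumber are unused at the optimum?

lumber used = 5·16 + 5·10 = 130; slack = 145 − 130 = 15.

15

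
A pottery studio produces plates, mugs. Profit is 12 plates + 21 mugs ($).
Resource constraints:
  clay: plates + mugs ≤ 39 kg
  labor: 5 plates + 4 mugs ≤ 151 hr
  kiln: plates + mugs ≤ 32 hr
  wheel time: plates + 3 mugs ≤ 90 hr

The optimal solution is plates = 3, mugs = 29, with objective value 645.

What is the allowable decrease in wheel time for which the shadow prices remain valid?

Binding constraints: kiln, wheel time. The basis is B = [[1,1],[1,3]] with det 2.
Per unit decrease in wheel time, x* moves by d = (0.5, -0.5).
The basis stays optimal until labor becomes binding; allowable decrease = 40 hr.

40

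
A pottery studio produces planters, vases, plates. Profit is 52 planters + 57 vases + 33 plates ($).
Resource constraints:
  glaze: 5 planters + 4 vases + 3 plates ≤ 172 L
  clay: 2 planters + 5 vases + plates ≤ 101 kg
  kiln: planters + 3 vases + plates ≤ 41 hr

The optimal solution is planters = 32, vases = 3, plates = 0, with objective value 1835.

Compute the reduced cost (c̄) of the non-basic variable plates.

Check each constraint at x*: glaze 172/172 (tight); clay 79/101 (slack 22); kiln 41/41 (tight).
Since clay is not tight, its dual is 0.
Dual feasibility on the basic columns requires 5·y_glaze + 1·y_kiln = 52, 4·y_glaze + 3·y_kiln = 57.
This yields shadow prices y_glaze = 9, y_kiln = 7.
Reduced cost of plates: c₃ − yᵀa₃ = 33 − (9·3 + 7·1) = 33 − 34 = -1.

-1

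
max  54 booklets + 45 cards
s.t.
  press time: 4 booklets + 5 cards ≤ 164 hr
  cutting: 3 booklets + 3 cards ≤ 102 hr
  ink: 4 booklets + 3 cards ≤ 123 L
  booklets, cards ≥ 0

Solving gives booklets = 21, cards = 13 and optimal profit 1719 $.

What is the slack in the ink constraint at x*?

ink used = 4·21 + 3·13 = 123; slack = 123 − 123 = 0.

0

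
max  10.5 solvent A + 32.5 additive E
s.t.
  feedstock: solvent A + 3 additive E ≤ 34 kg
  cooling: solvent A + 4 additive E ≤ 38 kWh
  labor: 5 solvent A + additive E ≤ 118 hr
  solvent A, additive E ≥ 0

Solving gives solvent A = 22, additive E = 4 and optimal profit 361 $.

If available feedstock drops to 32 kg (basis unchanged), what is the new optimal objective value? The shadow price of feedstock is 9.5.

342

Δb = -2, so new z* = 361 + (9.5)·(-2) = 361 − 19 = 342.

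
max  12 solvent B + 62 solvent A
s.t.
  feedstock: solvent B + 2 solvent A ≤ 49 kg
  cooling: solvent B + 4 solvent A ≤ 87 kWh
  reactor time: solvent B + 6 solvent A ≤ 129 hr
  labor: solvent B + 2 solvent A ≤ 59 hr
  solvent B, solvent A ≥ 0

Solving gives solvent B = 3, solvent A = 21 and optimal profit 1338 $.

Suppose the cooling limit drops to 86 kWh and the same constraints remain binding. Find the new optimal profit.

1333

Binding: cooling and reactor time. Non-binding: feedstock (4 unused), labor (14 unused).
Slack constraints have shadow price 0 (complementary slackness).
Dual feasibility on the basic columns requires 1·y_cooling + 1·y_reactor time = 12, 4·y_cooling + 6·y_reactor time = 62.
This yields shadow prices y_cooling = 5, y_reactor time = 7.
Δz = y_cooling·Δb = 5 × (-1) = -5, so new z* = 1338 − 5 = 1333.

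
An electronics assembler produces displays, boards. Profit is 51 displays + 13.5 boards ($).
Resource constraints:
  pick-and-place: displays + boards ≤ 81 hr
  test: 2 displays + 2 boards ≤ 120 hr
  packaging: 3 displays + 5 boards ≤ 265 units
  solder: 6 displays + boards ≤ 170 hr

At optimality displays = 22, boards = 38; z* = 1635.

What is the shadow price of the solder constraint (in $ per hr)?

7.5

Check each constraint at x*: pick-and-place 60/81 (slack 21); test 120/120 (tight); packaging 256/265 (slack 9); solder 170/170 (tight).
By complementary slackness, y = 0 for the non-binding constraints.
Dual feasibility on the basic columns requires 2·y_test + 6·y_solder = 51, 2·y_test + 1·y_solder = 13.5.
This yields shadow prices y_test = 3, y_solder = 7.5.
Shadow price of solder = 7.5.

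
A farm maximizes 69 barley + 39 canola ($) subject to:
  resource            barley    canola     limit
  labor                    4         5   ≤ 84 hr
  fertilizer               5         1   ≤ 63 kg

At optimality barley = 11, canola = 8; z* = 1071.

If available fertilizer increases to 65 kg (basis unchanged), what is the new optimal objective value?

Check each constraint at x*: labor 84/84 (tight); fertilizer 63/63 (tight).
From A_Bᵀ y = c: 4·y_labor + 5·y_fertilizer = 69; 5·y_labor + 1·y_fertilizer = 39.
Solving: y_labor = 6, y_fertilizer = 9.
Δz = y_fertilizer·Δb = 9 × (2) = 18, so new z* = 1071 + 18 = 1089.

1089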